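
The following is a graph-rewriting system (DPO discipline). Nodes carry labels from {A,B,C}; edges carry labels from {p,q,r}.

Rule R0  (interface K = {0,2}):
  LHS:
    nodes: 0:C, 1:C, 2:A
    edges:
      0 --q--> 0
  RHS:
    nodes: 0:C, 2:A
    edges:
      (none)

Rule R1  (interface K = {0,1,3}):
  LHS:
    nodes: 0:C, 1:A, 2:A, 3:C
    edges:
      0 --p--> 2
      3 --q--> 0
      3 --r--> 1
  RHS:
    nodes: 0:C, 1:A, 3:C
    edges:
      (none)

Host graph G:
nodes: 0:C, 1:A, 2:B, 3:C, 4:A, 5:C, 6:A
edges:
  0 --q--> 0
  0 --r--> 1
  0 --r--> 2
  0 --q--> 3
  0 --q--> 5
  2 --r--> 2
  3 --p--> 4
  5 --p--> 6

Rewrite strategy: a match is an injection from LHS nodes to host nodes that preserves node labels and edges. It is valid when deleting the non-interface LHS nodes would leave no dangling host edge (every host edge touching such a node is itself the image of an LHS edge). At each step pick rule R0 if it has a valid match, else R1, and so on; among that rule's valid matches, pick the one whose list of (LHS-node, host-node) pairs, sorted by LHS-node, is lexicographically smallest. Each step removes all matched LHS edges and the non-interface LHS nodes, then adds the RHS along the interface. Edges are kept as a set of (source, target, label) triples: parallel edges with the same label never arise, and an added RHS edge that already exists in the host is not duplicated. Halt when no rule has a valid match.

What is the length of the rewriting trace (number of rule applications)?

initial: |V|=7 |E|=8  E = 0-q->0 0-r->1 0-r->2 0-q->3 0-q->5 2-r->2 3-p->4 5-p->6
step 1: apply R1 at {0↦3, 1↦1, 2↦4, 3↦0}  → |V|=6 |E|=5  E = 0-q->0 0-r->2 0-q->5 2-r->2 5-p->6
step 2: apply R0 at {0↦0, 1↦3, 2↦1}  → |V|=5 |E|=4  E = 0-r->2 0-q->5 2-r->2 5-p->6
halt: no rule applies after step 2

Answer: 2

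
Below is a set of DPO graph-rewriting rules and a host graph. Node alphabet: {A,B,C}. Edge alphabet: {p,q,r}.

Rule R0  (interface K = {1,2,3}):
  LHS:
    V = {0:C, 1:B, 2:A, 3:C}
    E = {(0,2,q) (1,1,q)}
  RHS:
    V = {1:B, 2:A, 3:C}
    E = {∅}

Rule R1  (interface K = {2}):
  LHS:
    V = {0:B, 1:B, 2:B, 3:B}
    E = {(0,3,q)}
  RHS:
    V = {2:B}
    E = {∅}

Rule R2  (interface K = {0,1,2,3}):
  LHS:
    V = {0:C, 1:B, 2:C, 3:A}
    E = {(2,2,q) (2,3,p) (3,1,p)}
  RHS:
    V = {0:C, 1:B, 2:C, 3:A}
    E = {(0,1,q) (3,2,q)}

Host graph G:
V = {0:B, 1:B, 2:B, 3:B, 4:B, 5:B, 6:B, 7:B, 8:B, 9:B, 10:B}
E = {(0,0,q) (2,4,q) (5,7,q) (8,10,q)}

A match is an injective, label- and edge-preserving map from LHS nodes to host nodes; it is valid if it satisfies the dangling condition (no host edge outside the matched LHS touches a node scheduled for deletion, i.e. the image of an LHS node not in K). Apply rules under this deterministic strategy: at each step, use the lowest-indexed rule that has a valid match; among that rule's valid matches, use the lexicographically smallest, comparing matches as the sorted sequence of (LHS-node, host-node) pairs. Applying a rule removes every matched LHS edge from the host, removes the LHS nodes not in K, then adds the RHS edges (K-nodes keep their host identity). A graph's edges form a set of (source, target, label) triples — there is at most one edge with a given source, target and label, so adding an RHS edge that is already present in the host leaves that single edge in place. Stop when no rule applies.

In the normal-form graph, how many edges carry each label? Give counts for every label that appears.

[0] host  ⇒  11 nodes, 4 edges  {0-q->0 2-q->4 5-q->7 8-q->10}
[1] R1 @ {0↦2, 1↦1, 2↦0, 3↦4}  ⇒  8 nodes, 3 edges  {0-q->0 5-q->7 8-q->10}
[2] R1 @ {0↦5, 1↦3, 2↦0, 3↦7}  ⇒  5 nodes, 2 edges  {0-q->0 8-q->10}
[3] R1 @ {0↦8, 1↦6, 2↦0, 3↦10}  ⇒  2 nodes, 1 edges  {0-q->0}
halt: no rule applies after step 3
NF edges: [(0, 0, 'q')]

Answer: q:1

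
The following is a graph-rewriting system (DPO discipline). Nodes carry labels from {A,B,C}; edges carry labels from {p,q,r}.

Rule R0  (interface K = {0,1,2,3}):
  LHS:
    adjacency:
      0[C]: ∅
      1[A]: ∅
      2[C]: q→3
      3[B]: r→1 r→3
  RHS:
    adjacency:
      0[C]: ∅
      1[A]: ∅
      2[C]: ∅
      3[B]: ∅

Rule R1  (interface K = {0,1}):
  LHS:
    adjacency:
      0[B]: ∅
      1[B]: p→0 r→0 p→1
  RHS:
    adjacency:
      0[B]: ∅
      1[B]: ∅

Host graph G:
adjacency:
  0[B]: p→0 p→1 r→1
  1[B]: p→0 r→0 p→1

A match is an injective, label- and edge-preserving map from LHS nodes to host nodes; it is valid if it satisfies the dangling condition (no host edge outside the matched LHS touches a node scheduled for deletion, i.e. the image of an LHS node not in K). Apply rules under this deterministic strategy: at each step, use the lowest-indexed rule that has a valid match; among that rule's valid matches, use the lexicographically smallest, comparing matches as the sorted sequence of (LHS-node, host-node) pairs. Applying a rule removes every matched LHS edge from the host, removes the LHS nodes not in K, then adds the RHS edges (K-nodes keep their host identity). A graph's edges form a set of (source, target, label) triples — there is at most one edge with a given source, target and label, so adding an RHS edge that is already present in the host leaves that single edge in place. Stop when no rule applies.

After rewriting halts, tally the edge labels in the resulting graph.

Answer: (no edges)

Derivation:
start.  V:2 E:6  edges: 0-p->0 0-p->1 0-r->1 1-p->0 1-r->0 1-p->1
1. fire R1 via {0↦0, 1↦1}  →  V:2 E:3  edges: 0-p->0 0-p->1 0-r->1
2. fire R1 via {0↦1, 1↦0}  →  V:2 E:0  edges: ∅
halt: no rule applies after step 2
NF edges: []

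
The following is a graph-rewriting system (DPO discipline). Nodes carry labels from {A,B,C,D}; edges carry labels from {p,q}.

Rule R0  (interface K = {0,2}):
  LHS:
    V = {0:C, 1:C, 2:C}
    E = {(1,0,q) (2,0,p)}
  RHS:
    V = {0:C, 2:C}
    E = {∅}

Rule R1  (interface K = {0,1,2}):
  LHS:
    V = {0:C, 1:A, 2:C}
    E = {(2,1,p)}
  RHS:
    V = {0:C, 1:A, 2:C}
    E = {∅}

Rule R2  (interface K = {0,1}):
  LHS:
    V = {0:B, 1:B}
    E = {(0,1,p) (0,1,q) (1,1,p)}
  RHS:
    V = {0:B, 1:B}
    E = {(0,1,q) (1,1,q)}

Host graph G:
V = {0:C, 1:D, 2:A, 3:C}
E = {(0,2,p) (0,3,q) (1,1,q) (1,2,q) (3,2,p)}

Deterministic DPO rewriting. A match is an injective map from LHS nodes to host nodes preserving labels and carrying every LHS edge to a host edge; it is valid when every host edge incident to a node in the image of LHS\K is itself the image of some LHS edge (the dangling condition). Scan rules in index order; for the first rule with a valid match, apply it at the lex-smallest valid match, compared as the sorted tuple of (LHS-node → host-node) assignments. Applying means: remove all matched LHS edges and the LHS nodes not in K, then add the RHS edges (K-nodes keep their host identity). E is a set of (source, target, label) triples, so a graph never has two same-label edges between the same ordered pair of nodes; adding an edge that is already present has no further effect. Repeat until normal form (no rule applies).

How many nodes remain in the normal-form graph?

Answer: 4

Steps:
start.  V:4 E:5  edges: 0-p->2 0-q->3 1-q->1 1-q->2 3-p->2
1. fire R1 via {0↦0, 1↦2, 2↦3}  →  V:4 E:4  edges: 0-p->2 0-q->3 1-q->1 1-q->2
2. fire R1 via {0↦3, 1↦2, 2↦0}  →  V:4 E:3  edges: 0-q->3 1-q->1 1-q->2
final graph: no rule applies after step 2
NF nodes: {0:C, 1:D, 2:A, 3:C}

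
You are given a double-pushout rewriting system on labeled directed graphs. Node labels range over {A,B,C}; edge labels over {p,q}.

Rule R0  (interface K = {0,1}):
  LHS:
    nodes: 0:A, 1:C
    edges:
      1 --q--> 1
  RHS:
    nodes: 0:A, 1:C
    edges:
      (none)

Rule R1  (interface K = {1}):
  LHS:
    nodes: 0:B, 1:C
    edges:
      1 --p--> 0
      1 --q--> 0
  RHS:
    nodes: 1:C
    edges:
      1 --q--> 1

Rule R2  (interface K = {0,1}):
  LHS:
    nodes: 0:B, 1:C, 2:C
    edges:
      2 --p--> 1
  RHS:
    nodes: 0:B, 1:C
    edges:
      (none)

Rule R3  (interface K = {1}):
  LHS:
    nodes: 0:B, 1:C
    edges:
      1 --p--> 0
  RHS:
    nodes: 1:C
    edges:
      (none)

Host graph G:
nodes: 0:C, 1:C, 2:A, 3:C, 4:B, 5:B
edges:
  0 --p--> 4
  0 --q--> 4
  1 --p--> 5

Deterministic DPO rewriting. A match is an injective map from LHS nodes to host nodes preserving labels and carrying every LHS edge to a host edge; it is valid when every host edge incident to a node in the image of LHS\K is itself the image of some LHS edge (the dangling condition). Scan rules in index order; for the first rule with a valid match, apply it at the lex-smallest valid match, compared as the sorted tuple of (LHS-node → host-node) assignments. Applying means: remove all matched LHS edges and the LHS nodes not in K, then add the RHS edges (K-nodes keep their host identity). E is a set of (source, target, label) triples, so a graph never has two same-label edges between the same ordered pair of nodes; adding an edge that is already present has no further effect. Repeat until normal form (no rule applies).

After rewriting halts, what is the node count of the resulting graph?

initial: |V|=6 |E|=3  E = 0-p->4 0-q->4 1-p->5
step 1: apply R1 at {0↦4, 1↦0}  → |V|=5 |E|=2  E = 0-q->0 1-p->5
step 2: apply R0 at {0↦2, 1↦0}  → |V|=5 |E|=1  E = 1-p->5
step 3: apply R3 at {0↦5, 1↦1}  → |V|=4 |E|=0  E = ∅
final graph: no rule applies after step 3
NF nodes: {0:C, 1:C, 2:A, 3:C}

Answer: 4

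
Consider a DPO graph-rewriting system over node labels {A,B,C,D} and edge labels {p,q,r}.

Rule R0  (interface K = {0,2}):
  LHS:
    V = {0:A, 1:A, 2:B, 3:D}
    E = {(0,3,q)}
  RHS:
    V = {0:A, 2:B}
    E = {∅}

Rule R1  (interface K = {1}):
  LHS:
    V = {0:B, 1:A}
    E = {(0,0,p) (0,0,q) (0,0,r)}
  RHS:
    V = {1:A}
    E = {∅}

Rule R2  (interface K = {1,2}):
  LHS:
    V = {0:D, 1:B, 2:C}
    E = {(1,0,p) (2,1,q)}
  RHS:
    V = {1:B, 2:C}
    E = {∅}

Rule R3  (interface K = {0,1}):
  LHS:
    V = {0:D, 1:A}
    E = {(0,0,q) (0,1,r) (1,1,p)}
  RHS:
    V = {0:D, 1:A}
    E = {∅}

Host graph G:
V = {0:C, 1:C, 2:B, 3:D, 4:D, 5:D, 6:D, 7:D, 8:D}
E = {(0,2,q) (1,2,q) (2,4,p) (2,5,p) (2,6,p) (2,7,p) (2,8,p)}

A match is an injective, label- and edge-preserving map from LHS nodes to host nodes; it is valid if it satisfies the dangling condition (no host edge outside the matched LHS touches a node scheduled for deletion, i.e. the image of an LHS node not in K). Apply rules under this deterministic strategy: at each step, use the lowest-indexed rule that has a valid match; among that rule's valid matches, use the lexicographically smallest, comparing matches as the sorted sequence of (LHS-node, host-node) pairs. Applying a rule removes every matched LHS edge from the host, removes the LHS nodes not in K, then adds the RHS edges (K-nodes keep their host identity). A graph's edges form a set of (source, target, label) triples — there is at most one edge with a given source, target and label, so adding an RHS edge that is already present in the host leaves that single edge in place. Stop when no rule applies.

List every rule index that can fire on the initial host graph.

R0: no valid match — LHS pattern not found
R1: no valid match — LHS pattern not found
R2: 10 valid matches — {0↦4, 1↦2, 2↦0}, {0↦4, 1↦2, 2↦1}, {0↦5, 1↦2, 2↦0} (+7 more)
R3: no valid match — LHS pattern not found

Answer: [R2]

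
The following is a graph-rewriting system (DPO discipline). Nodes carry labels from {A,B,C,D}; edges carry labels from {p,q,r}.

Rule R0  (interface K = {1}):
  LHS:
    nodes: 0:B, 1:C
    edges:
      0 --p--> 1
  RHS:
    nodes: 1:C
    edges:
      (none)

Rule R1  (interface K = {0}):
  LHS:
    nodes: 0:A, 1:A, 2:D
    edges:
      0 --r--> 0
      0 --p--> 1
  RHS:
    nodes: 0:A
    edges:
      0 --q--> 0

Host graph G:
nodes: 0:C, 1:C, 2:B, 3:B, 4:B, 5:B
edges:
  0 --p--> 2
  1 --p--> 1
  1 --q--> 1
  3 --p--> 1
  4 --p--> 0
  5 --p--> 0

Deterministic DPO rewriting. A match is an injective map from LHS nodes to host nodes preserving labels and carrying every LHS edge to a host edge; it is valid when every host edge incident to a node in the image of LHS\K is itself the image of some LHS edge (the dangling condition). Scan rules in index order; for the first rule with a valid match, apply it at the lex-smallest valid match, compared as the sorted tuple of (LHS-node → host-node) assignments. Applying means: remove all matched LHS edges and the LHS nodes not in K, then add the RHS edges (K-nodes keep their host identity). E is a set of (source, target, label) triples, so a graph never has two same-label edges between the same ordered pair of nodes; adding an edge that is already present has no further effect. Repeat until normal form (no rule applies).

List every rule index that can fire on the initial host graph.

R0: 3 valid matches — {0↦3, 1↦1}, {0↦4, 1↦0}, {0↦5, 1↦0}
R1: no valid match — LHS pattern not found

Answer: [R0]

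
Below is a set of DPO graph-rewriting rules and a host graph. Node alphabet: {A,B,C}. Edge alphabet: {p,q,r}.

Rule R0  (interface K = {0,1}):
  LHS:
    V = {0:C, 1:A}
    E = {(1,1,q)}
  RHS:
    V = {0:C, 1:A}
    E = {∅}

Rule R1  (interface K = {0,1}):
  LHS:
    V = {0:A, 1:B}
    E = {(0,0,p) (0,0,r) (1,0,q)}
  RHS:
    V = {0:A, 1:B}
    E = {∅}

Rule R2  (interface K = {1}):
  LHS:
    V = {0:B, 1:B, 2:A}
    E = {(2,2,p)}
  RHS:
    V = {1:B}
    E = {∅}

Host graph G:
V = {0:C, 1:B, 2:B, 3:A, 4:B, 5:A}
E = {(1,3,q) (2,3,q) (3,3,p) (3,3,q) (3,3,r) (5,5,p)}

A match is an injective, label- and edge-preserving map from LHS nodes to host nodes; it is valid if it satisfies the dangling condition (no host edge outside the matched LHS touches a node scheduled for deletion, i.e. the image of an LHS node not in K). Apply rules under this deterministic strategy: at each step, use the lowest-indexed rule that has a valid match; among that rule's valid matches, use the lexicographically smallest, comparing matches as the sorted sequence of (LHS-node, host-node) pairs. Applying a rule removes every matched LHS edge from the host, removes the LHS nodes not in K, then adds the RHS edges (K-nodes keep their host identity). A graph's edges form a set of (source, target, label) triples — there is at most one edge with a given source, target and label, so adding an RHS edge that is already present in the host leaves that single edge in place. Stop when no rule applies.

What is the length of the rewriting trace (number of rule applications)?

Answer: 3

Steps:
[0] host  ⇒  6 nodes, 6 edges  {1-q->3 2-q->3 3-p->3 3-q->3 3-r->3 5-p->5}
[1] R0 @ {0↦0, 1↦3}  ⇒  6 nodes, 5 edges  {1-q->3 2-q->3 3-p->3 3-r->3 5-p->5}
[2] R1 @ {0↦3, 1↦1}  ⇒  6 nodes, 2 edges  {2-q->3 5-p->5}
[3] R2 @ {0↦1, 1↦2, 2↦5}  ⇒  4 nodes, 1 edges  {2-q->3}
final graph: no rule applies after step 3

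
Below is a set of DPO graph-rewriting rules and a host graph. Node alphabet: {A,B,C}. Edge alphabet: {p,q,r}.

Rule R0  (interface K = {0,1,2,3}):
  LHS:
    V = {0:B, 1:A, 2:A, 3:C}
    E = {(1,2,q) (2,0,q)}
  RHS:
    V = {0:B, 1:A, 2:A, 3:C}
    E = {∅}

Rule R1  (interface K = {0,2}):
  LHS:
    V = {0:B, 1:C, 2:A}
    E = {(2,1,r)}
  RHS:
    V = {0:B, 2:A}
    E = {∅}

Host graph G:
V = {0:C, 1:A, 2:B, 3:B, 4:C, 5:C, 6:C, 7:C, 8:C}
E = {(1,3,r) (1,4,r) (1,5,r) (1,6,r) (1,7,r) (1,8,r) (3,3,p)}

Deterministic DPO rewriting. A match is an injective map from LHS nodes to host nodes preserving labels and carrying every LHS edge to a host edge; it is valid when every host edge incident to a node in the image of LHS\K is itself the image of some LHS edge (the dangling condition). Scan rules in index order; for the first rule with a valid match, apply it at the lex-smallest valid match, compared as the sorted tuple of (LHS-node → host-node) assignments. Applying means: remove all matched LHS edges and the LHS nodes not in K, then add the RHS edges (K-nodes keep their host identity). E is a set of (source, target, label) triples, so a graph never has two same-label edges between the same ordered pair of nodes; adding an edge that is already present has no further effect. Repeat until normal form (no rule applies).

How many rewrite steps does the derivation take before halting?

[0] host  ⇒  9 nodes, 7 edges  {1-r->3 1-r->4 1-r->5 1-r->6 1-r->7 1-r->8 3-p->3}
[1] R1 @ {0↦2, 1↦4, 2↦1}  ⇒  8 nodes, 6 edges  {1-r->3 1-r->5 1-r->6 1-r->7 1-r->8 3-p->3}
[2] R1 @ {0↦2, 1↦5, 2↦1}  ⇒  7 nodes, 5 edges  {1-r->3 1-r->6 1-r->7 1-r->8 3-p->3}
[3] R1 @ {0↦2, 1↦6, 2↦1}  ⇒  6 nodes, 4 edges  {1-r->3 1-r->7 1-r->8 3-p->3}
[4] R1 @ {0↦2, 1↦7, 2↦1}  ⇒  5 nodes, 3 edges  {1-r->3 1-r->8 3-p->3}
[5] R1 @ {0↦2, 1↦8, 2↦1}  ⇒  4 nodes, 2 edges  {1-r->3 3-p->3}
normal form: no rule applies after step 5

Answer: 5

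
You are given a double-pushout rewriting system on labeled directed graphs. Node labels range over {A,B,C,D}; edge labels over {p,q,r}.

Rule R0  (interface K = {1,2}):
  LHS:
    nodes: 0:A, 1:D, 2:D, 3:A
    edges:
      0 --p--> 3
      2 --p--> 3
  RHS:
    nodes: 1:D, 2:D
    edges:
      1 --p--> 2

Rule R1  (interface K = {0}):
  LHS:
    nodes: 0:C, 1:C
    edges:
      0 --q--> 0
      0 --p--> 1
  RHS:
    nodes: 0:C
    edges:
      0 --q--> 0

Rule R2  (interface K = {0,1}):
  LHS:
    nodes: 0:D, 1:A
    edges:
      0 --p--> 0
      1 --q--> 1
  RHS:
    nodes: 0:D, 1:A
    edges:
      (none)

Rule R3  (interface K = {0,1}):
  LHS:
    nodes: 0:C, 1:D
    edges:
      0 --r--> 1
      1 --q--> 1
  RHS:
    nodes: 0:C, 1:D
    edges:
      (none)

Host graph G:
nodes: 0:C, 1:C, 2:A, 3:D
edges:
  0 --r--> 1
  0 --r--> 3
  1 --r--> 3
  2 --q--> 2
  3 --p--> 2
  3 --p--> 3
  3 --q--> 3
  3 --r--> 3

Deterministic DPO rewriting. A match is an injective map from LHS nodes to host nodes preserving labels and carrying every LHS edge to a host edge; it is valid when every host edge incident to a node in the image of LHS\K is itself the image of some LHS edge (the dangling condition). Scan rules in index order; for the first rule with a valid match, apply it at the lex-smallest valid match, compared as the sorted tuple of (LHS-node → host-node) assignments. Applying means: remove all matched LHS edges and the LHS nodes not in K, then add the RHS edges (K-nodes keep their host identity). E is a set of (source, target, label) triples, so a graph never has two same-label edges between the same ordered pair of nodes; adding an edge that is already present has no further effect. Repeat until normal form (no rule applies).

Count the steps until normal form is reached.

initial: |V|=4 |E|=8  E = 0-r->1 0-r->3 1-r->3 2-q->2 3-p->2 3-p->3 3-q->3 3-r->3
step 1: apply R2 at {0↦3, 1↦2}  → |V|=4 |E|=6  E = 0-r->1 0-r->3 1-r->3 3-p->2 3-q->3 3-r->3
step 2: apply R3 at {0↦0, 1↦3}  → |V|=4 |E|=4  E = 0-r->1 1-r->3 3-p->2 3-r->3
normal form: no rule applies after step 2

Answer: 2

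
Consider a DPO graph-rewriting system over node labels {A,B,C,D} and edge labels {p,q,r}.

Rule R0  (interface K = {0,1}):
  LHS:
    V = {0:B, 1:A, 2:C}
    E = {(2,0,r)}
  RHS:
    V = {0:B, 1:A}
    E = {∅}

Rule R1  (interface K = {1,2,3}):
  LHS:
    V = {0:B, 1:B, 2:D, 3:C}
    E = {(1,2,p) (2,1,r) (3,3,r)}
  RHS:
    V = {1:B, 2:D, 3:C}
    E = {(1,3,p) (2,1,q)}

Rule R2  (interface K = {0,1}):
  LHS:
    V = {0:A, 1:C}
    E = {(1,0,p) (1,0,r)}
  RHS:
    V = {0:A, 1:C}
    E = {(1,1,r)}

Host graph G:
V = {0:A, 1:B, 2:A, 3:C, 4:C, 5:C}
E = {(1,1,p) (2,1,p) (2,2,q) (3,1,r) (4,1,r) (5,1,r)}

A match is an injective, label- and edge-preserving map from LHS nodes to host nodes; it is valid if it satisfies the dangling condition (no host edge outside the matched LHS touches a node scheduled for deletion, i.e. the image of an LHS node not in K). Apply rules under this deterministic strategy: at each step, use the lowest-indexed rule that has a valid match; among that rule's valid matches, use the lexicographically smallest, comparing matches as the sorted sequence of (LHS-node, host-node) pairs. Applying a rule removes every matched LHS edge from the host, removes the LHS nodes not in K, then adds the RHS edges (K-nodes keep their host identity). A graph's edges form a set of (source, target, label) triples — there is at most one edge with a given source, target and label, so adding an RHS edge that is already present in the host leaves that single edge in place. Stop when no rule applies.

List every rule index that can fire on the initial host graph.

Answer: [R0]

Rewrite trace:
R0: 6 valid matches — {0↦1, 1↦0, 2↦3}, {0↦1, 1↦0, 2↦4}, {0↦1, 1↦0, 2↦5} (+3 more)
R1: no valid match — LHS pattern not found
R2: no valid match — LHS pattern not found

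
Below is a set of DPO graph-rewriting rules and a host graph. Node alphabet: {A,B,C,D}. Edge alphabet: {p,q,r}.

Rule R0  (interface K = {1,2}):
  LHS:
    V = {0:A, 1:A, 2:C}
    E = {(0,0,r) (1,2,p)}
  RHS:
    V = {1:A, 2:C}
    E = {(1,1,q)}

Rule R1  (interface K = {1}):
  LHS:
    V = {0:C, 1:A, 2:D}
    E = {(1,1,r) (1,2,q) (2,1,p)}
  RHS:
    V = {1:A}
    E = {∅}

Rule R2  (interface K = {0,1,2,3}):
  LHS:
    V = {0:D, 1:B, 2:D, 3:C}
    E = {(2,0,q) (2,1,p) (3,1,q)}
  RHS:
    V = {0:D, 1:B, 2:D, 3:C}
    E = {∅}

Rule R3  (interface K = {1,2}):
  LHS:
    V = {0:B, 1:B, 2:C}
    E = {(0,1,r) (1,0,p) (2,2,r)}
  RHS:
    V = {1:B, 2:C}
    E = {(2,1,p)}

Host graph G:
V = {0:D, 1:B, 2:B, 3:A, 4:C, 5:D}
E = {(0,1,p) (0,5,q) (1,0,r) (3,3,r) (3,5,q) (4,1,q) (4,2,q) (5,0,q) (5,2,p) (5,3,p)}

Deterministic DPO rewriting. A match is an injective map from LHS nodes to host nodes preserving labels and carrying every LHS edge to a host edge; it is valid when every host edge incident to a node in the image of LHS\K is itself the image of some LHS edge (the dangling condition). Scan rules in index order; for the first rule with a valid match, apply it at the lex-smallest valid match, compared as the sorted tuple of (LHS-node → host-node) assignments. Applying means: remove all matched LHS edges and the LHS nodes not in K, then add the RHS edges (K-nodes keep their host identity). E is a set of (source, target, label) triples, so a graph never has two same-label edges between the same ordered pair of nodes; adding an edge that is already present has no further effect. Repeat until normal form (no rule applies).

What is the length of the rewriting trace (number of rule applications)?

Answer: 3

Rewrite trace:
initial: |V|=6 |E|=10  E = 0-p->1 0-q->5 1-r->0 3-r->3 3-q->5 4-q->1 4-q->2 5-q->0 5-p->2 5-p->3
step 1: apply R2 at {0↦0, 1↦2, 2↦5, 3↦4}  → |V|=6 |E|=7  E = 0-p->1 0-q->5 1-r->0 3-r->3 3-q->5 4-q->1 5-p->3
step 2: apply R2 at {0↦5, 1↦1, 2↦0, 3↦4}  → |V|=6 |E|=4  E = 1-r->0 3-r->3 3-q->5 5-p->3
step 3: apply R1 at {0↦4, 1↦3, 2↦5}  → |V|=4 |E|=1  E = 1-r->0
halt: no rule applies after step 3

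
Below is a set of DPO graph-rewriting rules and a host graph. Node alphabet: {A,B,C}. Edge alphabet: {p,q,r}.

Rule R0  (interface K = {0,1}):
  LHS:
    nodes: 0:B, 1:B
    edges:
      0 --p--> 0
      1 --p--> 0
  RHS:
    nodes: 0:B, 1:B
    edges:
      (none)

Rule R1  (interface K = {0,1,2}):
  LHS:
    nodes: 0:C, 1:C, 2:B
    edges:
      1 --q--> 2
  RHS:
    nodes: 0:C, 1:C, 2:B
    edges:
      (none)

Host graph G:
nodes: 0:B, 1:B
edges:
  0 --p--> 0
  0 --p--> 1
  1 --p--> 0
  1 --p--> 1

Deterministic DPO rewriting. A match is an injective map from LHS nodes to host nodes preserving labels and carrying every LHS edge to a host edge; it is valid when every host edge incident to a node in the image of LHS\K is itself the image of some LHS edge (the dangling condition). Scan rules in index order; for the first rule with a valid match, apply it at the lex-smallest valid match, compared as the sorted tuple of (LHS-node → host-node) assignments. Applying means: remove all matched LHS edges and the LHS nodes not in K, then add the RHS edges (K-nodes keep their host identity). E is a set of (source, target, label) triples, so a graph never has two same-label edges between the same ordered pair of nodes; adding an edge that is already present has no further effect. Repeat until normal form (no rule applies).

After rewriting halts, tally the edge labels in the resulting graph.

start.  V:2 E:4  edges: 0-p->0 0-p->1 1-p->0 1-p->1
1. fire R0 via {0↦0, 1↦1}  →  V:2 E:2  edges: 0-p->1 1-p->1
2. fire R0 via {0↦1, 1↦0}  →  V:2 E:0  edges: ∅
final graph: no rule applies after step 2
NF edges: []

Answer: (no edges)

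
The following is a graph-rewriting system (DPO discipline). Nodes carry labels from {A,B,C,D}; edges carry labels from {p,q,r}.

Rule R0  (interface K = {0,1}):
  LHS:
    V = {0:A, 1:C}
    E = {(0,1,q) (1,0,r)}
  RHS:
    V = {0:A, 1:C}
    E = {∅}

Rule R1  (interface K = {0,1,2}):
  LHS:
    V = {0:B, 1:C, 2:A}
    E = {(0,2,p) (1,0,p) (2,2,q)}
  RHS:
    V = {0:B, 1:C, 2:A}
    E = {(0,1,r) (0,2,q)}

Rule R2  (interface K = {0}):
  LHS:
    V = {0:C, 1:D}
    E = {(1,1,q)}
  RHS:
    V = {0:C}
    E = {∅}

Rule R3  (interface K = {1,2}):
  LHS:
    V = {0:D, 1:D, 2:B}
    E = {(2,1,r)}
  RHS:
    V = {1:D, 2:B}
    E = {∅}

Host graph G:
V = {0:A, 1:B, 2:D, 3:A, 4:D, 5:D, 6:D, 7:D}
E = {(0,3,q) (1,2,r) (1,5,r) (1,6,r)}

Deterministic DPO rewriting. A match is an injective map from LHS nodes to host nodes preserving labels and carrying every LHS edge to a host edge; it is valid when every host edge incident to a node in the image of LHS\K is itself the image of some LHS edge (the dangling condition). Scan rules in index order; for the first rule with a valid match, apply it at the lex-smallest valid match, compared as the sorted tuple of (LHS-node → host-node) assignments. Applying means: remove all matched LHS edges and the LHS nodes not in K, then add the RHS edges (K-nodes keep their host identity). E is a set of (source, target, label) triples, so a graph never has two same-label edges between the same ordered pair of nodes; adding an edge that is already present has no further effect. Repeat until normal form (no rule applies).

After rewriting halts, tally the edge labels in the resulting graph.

start.  V:8 E:4  edges: 0-q->3 1-r->2 1-r->5 1-r->6
1. fire R3 via {0↦4, 1↦2, 2↦1}  →  V:7 E:3  edges: 0-q->3 1-r->5 1-r->6
2. fire R3 via {0↦2, 1↦5, 2↦1}  →  V:6 E:2  edges: 0-q->3 1-r->6
3. fire R3 via {0↦5, 1↦6, 2↦1}  →  V:5 E:1  edges: 0-q->3
final graph: no rule applies after step 3
NF edges: [(0, 3, 'q')]

Answer: q:1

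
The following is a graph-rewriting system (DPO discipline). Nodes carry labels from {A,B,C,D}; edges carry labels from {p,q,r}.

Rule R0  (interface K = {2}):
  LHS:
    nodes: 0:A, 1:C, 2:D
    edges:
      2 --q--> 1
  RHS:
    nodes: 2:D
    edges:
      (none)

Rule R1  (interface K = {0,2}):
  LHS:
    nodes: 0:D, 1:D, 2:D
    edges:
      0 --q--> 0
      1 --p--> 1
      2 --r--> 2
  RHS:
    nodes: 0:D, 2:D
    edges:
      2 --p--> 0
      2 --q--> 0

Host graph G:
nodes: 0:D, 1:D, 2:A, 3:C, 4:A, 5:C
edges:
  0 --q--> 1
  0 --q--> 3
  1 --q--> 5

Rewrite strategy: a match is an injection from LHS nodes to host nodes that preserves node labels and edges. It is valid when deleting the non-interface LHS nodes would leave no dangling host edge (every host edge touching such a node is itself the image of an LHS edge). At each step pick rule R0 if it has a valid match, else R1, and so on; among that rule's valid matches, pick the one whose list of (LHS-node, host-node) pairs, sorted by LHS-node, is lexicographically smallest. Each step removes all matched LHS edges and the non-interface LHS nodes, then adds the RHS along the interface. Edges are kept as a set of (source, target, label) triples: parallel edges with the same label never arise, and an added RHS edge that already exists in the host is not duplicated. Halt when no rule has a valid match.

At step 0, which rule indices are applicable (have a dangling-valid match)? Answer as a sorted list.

R0: 4 valid matches — {0↦2, 1↦3, 2↦0}, {0↦2, 1↦5, 2↦1}, {0↦4, 1↦3, 2↦0} (+1 more)
R1: no valid match — LHS pattern not found

Answer: [R0]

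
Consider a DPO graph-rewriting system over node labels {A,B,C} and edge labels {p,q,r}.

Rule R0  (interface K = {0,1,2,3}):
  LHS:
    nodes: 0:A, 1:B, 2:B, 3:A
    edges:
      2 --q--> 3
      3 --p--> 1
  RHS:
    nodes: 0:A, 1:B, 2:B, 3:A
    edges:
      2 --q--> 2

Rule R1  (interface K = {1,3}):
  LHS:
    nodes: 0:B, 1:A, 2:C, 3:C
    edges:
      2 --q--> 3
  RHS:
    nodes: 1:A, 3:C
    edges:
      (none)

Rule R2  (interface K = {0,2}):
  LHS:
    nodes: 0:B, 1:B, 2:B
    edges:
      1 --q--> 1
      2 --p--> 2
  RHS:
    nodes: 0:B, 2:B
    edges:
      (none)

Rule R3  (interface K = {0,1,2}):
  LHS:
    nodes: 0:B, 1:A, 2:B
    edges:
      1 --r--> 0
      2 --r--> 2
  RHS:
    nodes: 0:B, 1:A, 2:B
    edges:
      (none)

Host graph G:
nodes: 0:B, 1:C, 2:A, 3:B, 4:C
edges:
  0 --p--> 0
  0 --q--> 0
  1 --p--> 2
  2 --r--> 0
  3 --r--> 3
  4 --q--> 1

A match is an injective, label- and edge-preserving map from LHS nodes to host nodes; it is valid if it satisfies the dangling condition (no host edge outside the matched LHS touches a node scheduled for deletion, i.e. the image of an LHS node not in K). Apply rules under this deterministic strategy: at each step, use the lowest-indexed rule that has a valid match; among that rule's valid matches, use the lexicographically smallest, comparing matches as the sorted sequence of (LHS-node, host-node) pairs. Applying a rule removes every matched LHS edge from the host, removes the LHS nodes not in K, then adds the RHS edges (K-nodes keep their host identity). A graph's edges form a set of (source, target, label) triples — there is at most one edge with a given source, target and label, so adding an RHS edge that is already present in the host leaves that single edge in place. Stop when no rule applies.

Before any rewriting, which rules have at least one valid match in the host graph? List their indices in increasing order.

Answer: [R3]

Rewrite trace:
R0: no valid match — LHS pattern not found
R1: no valid match — 2 raw matches, all fail dangling condition
R2: no valid match — LHS pattern not found
R3: 1 valid match — {0↦0, 1↦2, 2↦3}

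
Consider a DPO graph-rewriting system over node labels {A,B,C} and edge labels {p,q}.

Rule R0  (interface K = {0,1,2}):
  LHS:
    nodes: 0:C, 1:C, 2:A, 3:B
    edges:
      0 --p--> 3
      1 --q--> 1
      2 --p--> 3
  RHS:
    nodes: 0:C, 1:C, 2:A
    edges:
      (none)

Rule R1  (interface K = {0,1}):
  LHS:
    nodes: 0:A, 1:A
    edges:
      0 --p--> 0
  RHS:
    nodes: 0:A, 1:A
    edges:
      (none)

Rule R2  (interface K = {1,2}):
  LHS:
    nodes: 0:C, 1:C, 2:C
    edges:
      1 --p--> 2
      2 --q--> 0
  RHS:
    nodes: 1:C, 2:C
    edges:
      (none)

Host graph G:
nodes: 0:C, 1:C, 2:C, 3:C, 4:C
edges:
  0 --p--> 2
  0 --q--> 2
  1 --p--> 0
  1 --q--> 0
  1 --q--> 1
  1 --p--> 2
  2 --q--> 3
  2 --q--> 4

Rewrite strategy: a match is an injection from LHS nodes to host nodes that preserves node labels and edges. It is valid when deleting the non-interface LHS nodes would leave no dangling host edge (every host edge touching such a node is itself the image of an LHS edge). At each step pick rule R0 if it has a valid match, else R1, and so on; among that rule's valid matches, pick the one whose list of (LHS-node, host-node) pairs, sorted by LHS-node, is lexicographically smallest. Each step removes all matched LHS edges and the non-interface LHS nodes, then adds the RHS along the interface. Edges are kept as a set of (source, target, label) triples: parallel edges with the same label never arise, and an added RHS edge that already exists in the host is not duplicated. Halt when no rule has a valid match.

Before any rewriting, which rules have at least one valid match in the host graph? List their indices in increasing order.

Answer: [R2]

Rewrite trace:
R0: no valid match — LHS pattern not found
R1: no valid match — LHS pattern not found
R2: 4 valid matches — {0↦3, 1↦0, 2↦2}, {0↦3, 1↦1, 2↦2}, {0↦4, 1↦0, 2↦2} (+1 more)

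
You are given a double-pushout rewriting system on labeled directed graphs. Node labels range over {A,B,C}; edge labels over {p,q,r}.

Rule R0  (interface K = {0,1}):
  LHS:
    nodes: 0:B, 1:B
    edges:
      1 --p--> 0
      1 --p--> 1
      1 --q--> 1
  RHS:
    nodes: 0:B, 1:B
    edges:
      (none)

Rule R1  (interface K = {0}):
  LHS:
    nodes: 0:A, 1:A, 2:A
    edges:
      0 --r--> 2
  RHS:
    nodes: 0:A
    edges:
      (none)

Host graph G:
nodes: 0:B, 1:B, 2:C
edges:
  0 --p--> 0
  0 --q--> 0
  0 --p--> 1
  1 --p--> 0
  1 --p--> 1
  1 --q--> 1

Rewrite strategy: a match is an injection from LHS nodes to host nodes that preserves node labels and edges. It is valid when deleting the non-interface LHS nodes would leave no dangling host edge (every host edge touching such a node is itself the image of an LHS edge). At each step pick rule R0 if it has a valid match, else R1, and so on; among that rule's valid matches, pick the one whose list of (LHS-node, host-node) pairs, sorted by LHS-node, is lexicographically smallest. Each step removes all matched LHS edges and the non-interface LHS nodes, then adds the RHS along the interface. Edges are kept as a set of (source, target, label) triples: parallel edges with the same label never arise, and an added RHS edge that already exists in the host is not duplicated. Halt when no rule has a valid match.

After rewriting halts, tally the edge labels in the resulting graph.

start.  V:3 E:6  edges: 0-p->0 0-q->0 0-p->1 1-p->0 1-p->1 1-q->1
1. fire R0 via {0↦0, 1↦1}  →  V:3 E:3  edges: 0-p->0 0-q->0 0-p->1
2. fire R0 via {0↦1, 1↦0}  →  V:3 E:0  edges: ∅
halt: no rule applies after step 2
NF edges: []

Answer: (no edges)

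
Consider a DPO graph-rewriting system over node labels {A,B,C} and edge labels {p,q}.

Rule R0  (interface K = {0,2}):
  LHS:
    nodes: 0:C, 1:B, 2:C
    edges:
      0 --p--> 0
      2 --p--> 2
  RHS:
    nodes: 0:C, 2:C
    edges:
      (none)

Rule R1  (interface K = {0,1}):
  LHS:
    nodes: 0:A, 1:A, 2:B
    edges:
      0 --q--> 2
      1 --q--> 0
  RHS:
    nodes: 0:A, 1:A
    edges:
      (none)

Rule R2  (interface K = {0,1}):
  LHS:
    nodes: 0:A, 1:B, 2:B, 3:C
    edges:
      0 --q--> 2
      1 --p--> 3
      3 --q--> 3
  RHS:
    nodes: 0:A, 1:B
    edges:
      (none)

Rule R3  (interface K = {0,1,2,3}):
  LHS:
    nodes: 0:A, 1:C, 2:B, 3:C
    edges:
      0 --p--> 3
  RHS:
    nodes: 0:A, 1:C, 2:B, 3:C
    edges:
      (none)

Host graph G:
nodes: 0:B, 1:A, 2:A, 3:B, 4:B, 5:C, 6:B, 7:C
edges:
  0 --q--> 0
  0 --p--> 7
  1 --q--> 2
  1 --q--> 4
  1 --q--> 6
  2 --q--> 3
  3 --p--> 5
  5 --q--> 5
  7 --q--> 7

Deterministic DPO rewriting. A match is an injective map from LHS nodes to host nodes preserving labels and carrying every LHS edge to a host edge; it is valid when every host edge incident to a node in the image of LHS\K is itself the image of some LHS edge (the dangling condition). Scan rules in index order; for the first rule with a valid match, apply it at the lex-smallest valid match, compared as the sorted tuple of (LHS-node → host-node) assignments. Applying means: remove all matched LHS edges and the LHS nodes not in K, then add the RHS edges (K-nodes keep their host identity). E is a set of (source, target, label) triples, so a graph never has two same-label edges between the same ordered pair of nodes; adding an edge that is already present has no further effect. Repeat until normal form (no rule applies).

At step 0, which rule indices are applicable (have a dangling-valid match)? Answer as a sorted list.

Answer: [R2]

Steps:
R0: no valid match — LHS pattern not found
R1: no valid match — 1 raw match, all fail dangling condition
R2: 4 valid matches — {0↦1, 1↦0, 2↦4, 3↦7}, {0↦1, 1↦0, 2↦6, 3↦7}, {0↦1, 1↦3, 2↦4, 3↦5} (+1 more)
R3: no valid match — LHS pattern not found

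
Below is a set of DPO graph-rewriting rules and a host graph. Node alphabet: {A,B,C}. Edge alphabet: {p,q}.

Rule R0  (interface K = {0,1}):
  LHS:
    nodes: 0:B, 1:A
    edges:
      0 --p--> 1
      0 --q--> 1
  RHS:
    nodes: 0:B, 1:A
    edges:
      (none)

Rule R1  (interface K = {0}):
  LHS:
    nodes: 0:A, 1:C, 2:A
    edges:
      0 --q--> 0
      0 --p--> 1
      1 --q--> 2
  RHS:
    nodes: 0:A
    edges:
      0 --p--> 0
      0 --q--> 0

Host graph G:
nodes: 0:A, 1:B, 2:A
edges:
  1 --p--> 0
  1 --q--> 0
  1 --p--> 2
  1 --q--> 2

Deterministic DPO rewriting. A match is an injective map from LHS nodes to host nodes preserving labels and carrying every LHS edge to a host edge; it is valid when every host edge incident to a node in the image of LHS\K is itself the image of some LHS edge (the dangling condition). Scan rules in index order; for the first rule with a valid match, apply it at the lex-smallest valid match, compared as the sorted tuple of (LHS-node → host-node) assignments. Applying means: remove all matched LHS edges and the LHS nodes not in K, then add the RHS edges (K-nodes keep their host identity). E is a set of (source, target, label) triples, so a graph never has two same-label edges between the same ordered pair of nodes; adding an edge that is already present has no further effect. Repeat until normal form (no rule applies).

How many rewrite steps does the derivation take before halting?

[0] host  ⇒  3 nodes, 4 edges  {1-p->0 1-q->0 1-p->2 1-q->2}
[1] R0 @ {0↦1, 1↦0}  ⇒  3 nodes, 2 edges  {1-p->2 1-q->2}
[2] R0 @ {0↦1, 1↦2}  ⇒  3 nodes, 0 edges  {∅}
halt: no rule applies after step 2

Answer: 2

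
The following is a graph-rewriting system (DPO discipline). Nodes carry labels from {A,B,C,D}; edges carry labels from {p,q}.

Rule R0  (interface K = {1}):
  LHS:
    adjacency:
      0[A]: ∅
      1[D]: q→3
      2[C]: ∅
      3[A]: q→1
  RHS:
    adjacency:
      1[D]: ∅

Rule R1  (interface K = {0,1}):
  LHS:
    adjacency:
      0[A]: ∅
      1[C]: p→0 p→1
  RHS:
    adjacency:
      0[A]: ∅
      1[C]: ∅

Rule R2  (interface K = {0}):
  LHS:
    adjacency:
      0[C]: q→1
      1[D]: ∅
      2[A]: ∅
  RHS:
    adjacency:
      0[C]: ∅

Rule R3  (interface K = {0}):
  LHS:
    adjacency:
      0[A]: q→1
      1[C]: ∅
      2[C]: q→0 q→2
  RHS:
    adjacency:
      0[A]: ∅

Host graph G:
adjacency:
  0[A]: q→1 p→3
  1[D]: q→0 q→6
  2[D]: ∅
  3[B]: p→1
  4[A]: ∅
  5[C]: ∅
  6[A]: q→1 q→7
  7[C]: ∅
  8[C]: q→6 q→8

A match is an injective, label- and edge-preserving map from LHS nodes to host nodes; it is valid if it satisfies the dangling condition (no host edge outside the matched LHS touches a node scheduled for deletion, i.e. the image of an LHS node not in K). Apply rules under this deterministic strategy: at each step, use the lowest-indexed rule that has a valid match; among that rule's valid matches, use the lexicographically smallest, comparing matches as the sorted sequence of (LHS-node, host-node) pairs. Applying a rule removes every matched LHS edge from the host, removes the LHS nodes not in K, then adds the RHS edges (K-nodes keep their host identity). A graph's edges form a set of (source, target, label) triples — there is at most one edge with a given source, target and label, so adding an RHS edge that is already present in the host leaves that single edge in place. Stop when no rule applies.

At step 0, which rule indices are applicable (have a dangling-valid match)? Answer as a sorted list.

R0: no valid match — 12 raw matches, all fail dangling condition
R1: no valid match — LHS pattern not found
R2: no valid match — LHS pattern not found
R3: 1 valid match — {0↦6, 1↦7, 2↦8}

Answer: [R3]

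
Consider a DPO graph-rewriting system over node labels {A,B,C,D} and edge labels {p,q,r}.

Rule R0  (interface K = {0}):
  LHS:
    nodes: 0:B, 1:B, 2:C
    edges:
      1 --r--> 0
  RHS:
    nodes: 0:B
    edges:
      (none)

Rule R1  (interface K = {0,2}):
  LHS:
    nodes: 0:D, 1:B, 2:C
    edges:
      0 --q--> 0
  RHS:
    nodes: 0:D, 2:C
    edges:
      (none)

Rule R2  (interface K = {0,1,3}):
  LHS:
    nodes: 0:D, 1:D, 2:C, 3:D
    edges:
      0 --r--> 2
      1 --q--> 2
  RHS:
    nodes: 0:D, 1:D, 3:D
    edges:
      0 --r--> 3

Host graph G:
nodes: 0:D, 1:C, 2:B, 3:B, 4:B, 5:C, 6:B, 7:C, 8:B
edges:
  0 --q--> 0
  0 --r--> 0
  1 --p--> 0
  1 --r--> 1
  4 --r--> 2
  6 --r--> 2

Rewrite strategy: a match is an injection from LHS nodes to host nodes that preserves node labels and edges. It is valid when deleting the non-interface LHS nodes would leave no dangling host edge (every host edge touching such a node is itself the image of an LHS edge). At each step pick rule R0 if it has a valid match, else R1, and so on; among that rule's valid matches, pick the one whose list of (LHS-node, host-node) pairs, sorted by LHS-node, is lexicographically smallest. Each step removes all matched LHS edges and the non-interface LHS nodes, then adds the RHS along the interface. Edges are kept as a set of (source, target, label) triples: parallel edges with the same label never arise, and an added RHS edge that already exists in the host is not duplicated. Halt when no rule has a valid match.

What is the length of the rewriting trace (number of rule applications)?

Answer: 3

Derivation:
[0] host  ⇒  9 nodes, 6 edges  {0-q->0 0-r->0 1-p->0 1-r->1 4-r->2 6-r->2}
[1] R0 @ {0↦2, 1↦4, 2↦5}  ⇒  7 nodes, 5 edges  {0-q->0 0-r->0 1-p->0 1-r->1 6-r->2}
[2] R0 @ {0↦2, 1↦6, 2↦7}  ⇒  5 nodes, 4 edges  {0-q->0 0-r->0 1-p->0 1-r->1}
[3] R1 @ {0↦0, 1↦2, 2↦1}  ⇒  4 nodes, 3 edges  {0-r->0 1-p->0 1-r->1}
normal form: no rule applies after step 3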